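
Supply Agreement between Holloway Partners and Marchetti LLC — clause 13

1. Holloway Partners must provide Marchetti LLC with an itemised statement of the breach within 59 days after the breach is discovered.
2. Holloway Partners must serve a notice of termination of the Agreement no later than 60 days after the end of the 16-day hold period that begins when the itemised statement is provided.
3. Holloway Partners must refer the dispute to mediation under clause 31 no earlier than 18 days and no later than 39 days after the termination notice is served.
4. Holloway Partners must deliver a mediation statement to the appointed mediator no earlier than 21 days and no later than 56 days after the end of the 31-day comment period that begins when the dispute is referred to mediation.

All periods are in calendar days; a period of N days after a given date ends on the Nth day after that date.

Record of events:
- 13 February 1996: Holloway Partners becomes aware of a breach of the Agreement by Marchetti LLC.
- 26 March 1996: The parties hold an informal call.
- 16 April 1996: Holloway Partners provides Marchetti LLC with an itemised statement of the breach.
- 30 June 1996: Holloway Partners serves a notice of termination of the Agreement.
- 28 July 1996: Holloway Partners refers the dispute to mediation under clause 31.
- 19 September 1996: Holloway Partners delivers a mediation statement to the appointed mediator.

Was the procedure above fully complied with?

No

(1) due by 13 February 1996 + 59 days = 12 April 1996; done 16 April 1996 — 4 days late.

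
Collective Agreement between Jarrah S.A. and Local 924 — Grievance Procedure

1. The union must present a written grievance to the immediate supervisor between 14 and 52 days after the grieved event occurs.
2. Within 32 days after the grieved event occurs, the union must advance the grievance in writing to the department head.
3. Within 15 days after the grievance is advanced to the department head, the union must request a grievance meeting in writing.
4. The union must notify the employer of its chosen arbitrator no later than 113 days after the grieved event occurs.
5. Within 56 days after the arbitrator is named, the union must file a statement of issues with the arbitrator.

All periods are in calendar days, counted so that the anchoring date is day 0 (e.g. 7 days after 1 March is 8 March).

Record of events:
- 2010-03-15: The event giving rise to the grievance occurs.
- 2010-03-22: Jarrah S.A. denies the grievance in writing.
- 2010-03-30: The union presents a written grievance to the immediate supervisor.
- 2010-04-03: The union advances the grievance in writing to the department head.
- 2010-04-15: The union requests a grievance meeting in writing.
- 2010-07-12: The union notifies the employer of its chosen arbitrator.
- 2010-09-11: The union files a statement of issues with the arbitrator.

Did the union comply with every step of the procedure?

No

(1) the permitted window runs from 2010-03-15 + 14 = 2010-03-29 to 2010-03-15 + 52 = 2010-05-06; done 2010-03-30, which is between those dates.
(2) due by 2010-03-15 + 32 days = 2010-04-16; done 2010-04-03 — timely.
(3) due by 2010-04-03 + 15 days = 2010-04-18; completed 2010-04-15, before the deadline.
(4) due by 2010-03-15 + 113 days = 2010-07-06; done 2010-07-12 — 6 days late.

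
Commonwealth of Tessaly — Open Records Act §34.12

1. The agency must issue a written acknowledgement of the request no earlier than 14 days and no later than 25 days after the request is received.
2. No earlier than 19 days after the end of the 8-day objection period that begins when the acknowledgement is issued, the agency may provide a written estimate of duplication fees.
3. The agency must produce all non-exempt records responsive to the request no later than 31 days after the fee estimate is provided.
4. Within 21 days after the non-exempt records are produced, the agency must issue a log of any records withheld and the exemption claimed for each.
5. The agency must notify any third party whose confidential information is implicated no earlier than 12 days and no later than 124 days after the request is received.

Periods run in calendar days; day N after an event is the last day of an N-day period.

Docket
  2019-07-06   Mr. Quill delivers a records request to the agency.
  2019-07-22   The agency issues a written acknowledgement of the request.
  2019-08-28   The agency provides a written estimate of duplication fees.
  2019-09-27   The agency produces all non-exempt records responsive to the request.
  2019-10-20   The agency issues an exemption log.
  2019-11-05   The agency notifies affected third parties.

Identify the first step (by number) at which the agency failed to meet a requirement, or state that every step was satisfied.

Step 4

Step 1: the window is 14–25 days after 2019-07-06 (when the request is received), so 2019-07-20 through 2019-07-31; done 2019-07-22, which is between those dates.
Step 2: the earliest permitted date is 19 days after 2019-07-30 (end of the 8-day objection period, which began when the acknowledgement is issued on 2019-07-22), i.e. 2019-08-18; done 2019-08-28 — permitted.
Step 3: 31 days after 2019-08-28 (when the fee estimate is provided) is 2019-09-28; done 2019-09-27 — timely.
Step 4: 21 days after 2019-09-27 (when the non-exempt records are produced) is 2019-10-18; 2019-10-20 misses that deadline by 2 days.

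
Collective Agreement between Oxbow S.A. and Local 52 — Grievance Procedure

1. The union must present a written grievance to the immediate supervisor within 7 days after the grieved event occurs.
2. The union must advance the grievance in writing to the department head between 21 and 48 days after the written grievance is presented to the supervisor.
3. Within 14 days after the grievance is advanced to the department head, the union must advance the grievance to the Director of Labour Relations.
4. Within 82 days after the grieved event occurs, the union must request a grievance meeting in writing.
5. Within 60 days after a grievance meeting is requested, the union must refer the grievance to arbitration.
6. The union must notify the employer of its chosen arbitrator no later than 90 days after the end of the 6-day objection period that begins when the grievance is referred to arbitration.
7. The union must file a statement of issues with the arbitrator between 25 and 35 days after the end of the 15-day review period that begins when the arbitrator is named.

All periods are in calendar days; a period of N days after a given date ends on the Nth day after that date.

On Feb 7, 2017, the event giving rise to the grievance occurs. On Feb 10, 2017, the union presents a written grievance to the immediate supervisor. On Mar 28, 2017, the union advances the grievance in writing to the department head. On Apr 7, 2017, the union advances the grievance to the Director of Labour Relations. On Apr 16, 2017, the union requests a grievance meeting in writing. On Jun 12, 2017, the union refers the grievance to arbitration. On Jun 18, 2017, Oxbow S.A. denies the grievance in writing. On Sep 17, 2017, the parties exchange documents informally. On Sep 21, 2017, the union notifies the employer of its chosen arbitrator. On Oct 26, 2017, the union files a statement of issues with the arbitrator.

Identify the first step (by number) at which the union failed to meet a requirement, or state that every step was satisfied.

Step 1: 7 days after Feb 7, 2017 (when the grieved event occurs) is Feb 14, 2017; Feb 10, 2017 is within that limit.
Step 2: the window is 21–48 days after Feb 10, 2017 (when the written grievance is presented to the supervisor), so Mar 3, 2017 through Mar 30, 2017; done Mar 28, 2017 — within the window.
Step 3: 14 days after Mar 28, 2017 (when the grievance is advanced to the department head) is Apr 11, 2017; done Apr 7, 2017 — timely.
Step 4: 82 days after Feb 7, 2017 (when the grieved event occurs) is Apr 30, 2017; Apr 16, 2017 is within that limit.
Step 5: 60 days after Apr 16, 2017 (when a grievance meeting is requested) is Jun 15, 2017; done Jun 12, 2017 — timely.
Step 6: 90 days after Jun 18, 2017 (end of the 6-day objection period, which began when the grievance is referred to arbitration on Jun 12, 2017) is Sep 16, 2017; Sep 21, 2017 misses that deadline by 5 days.

Step 6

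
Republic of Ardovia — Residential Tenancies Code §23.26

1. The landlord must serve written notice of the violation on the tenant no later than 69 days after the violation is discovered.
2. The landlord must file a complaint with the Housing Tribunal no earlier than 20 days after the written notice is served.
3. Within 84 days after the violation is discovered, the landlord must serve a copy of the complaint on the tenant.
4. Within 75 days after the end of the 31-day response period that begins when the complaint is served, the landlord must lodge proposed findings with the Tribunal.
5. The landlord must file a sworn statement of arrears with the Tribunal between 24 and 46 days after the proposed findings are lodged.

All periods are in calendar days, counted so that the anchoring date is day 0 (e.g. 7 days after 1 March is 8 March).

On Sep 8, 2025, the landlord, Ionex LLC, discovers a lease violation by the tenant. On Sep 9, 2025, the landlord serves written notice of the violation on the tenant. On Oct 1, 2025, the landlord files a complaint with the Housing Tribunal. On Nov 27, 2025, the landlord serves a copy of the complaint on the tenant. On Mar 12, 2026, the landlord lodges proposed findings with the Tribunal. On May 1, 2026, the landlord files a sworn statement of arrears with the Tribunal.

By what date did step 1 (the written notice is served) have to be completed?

Step 1 runs from Sep 8, 2025, when the violation is discovered. 69 days after Sep 8, 2025 is Nov 16, 2025.

Nov 16, 2025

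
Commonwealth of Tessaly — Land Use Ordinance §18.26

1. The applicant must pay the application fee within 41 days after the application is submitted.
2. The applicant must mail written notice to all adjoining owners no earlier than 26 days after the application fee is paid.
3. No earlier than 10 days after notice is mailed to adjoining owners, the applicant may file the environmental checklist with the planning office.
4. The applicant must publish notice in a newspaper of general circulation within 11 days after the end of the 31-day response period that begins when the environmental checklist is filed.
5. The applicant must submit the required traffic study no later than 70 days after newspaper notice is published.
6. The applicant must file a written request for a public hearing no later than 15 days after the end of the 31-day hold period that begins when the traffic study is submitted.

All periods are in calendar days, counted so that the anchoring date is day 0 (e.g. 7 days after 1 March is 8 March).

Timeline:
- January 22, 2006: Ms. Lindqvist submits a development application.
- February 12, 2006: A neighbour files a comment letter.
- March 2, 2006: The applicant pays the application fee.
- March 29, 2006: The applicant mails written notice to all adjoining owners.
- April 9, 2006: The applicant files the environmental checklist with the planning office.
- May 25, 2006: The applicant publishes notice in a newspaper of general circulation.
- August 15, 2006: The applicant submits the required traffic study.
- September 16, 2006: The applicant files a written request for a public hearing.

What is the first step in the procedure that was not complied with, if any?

(1) due by January 22, 2006 + 41 days = March 4, 2006; completed March 2, 2006, before the deadline.
(2) permitted from March 2, 2006 + 26 days = March 28, 2006 onward; done March 29, 2006, after the minimum wait.
(3) permitted from March 29, 2006 + 10 days = April 8, 2006 onward; done April 9, 2006, after the minimum wait.
(4) due by May 10, 2006 + 11 days = May 21, 2006; May 25, 2006 misses that deadline by 4 days.
The analysis stops there.

Step 4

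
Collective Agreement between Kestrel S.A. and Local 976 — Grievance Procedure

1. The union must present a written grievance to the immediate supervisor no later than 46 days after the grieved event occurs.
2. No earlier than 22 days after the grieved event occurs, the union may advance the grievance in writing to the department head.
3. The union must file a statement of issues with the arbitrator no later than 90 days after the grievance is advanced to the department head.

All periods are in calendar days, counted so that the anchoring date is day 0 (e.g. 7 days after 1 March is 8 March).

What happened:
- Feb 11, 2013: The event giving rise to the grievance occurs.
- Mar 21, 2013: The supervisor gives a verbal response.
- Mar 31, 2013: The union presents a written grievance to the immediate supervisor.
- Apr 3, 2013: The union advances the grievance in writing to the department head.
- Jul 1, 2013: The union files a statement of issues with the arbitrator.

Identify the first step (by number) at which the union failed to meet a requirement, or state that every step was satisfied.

Step 1 — counting 46 days from Feb 11, 2013 (when the grieved event occurs) gives a deadline of Mar 29, 2013; not done until Mar 31, 2013, 2 days after the deadline.

Step 1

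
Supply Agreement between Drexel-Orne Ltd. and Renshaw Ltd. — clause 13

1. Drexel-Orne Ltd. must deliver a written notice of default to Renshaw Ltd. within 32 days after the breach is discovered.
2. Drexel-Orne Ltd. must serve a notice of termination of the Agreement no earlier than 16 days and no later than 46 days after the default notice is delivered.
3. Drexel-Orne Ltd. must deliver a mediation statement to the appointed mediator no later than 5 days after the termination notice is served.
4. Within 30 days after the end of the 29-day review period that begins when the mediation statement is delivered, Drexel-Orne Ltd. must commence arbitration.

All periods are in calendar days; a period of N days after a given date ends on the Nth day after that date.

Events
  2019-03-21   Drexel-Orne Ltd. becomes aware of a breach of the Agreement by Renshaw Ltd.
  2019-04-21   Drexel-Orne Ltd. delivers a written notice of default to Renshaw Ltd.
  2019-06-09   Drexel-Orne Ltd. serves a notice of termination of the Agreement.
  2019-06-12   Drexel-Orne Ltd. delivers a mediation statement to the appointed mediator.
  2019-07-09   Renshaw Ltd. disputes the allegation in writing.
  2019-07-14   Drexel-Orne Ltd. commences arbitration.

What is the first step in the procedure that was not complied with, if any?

Step 2

Step 1: 32 days after 2019-03-21 (when the breach is discovered) is 2019-04-22; 2019-04-21 is within that limit.
Step 2: the window is 16–46 days after 2019-04-21 (when the default notice is delivered), so 2019-05-07 through 2019-06-06; done 2019-06-09 — 3 days after the window closed.
That is the first point of non-compliance.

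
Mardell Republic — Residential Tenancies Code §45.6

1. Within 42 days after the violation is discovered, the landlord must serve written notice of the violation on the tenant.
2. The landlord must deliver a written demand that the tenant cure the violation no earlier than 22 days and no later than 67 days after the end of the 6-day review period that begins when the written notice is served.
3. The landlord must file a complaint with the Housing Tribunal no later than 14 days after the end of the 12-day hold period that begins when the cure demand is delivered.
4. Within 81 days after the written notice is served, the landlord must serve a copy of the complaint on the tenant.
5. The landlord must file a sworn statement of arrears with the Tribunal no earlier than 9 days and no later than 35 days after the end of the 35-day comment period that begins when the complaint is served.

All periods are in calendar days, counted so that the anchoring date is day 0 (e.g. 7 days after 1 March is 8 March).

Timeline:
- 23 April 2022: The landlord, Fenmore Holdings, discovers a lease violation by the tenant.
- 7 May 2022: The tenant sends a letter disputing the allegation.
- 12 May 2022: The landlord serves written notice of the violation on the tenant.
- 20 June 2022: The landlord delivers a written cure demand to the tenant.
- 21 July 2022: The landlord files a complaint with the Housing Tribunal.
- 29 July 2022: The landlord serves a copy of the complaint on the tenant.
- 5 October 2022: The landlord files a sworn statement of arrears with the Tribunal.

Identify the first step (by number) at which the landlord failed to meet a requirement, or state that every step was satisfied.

Step 1 — counting 42 days from 23 April 2022 (when the violation is discovered) gives a deadline of 4 June 2022; 12 May 2022 is within that limit.
Step 2 — 22 and 67 days from 18 May 2022 (end of the 6-day review period, which began when the written notice is served on 12 May 2022) are 9 June 2022 and 24 July 2022 respectively; done 20 June 2022 — within the window.
Step 3 — counting 14 days from 2 July 2022 (end of the 12-day hold period, which began when the cure demand is delivered on 20 June 2022) gives a deadline of 16 July 2022; done 21 July 2022 — 5 days late.
The analysis stops there.

Step 3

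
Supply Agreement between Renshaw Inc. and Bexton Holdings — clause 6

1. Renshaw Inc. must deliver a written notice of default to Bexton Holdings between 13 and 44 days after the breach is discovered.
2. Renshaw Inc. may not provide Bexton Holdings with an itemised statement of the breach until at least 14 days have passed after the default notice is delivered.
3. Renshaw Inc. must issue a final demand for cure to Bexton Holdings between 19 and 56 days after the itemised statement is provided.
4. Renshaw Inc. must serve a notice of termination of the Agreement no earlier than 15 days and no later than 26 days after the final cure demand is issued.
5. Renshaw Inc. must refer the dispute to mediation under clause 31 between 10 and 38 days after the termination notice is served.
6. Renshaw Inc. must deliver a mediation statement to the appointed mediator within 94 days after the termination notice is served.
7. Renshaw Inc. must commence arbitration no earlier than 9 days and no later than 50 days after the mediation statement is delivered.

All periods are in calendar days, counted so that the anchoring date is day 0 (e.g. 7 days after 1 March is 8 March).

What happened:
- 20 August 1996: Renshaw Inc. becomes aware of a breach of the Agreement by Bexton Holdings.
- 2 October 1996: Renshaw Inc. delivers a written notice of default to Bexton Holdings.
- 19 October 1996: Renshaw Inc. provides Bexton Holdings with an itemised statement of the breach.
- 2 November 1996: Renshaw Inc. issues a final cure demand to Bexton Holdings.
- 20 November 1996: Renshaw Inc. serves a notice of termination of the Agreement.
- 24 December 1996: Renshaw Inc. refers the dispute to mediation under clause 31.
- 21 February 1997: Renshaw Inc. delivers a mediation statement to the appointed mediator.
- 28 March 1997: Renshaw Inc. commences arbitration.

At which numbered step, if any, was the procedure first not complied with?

Step 1 — 13 and 44 days from 20 August 1996 (when the breach is discovered) are 2 September 1996 and 3 October 1996 respectively; done 2 October 1996 — within the window.
Step 2 — must wait 14 days from 2 October 1996 (when the default notice is delivered), so not before 16 October 1996; done 19 October 1996 — permitted.
Step 3 — 19 and 56 days from 19 October 1996 (when the itemised statement is provided) are 7 November 1996 and 14 December 1996 respectively; done 2 November 1996 — 5 days before the window opened.
That is the first point of non-compliance.

Step 3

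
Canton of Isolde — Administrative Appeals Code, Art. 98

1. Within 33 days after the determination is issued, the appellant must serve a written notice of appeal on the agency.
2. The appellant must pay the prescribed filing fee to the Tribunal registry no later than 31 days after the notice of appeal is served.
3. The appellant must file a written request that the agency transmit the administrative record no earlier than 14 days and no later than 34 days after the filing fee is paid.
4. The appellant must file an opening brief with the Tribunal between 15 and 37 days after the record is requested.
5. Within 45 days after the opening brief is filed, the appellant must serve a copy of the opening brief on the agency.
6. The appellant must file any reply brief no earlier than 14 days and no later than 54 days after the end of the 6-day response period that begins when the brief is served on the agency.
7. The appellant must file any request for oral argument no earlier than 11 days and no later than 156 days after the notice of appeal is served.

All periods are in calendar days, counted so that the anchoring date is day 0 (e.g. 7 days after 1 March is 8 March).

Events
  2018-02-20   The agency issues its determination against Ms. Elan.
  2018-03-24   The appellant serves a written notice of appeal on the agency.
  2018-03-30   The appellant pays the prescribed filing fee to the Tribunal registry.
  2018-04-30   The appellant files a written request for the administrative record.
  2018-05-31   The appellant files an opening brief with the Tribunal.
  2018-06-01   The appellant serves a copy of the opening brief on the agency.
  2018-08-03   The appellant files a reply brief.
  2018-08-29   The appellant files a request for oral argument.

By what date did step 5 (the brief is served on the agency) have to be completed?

2018-07-15

Step 5 runs from 2018-05-31, when the opening brief is filed. 45 days after 2018-05-31 is 2018-07-15.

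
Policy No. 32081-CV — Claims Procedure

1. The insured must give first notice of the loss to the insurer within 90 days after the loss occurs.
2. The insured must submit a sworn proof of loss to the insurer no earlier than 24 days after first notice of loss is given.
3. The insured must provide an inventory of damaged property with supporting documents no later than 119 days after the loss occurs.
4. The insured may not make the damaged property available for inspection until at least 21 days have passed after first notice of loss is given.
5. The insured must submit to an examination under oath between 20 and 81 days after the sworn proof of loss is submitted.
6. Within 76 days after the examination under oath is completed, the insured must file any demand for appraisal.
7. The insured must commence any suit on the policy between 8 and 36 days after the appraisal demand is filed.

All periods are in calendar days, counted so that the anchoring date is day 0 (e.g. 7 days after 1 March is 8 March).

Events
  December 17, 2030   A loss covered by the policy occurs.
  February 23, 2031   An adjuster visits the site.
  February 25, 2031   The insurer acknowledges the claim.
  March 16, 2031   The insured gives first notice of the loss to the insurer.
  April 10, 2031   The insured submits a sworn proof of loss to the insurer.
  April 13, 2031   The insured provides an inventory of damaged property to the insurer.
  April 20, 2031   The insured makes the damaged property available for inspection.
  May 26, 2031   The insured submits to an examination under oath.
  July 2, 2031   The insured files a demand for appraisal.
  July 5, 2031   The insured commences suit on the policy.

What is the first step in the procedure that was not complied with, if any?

Step 7

Step 1: 90 days after December 17, 2030 (when the loss occurs) is March 17, 2031; done March 16, 2031 — timely.
Step 2: the earliest permitted date is 24 days after March 16, 2031 (when first notice of loss is given), i.e. April 9, 2031; done April 10, 2031 — permitted.
Step 3: 119 days after December 17, 2030 (when the loss occurs) is April 15, 2031; April 13, 2031 is within that limit.
Step 4: the earliest permitted date is 21 days after March 16, 2031 (when first notice of loss is given), i.e. April 6, 2031; done April 20, 2031 — permitted.
Step 5: the window is 20–81 days after April 10, 2031 (when the sworn proof of loss is submitted), so April 30, 2031 through June 30, 2031; done May 26, 2031, which is between those dates.
Step 6: 76 days after May 26, 2031 (when the examination under oath is completed) is August 10, 2031; completed July 2, 2031, before the deadline.
Step 7: the window is 8–36 days after July 2, 2031 (when the appraisal demand is filed), so July 10, 2031 through August 7, 2031; July 5, 2031 is 5 days too early.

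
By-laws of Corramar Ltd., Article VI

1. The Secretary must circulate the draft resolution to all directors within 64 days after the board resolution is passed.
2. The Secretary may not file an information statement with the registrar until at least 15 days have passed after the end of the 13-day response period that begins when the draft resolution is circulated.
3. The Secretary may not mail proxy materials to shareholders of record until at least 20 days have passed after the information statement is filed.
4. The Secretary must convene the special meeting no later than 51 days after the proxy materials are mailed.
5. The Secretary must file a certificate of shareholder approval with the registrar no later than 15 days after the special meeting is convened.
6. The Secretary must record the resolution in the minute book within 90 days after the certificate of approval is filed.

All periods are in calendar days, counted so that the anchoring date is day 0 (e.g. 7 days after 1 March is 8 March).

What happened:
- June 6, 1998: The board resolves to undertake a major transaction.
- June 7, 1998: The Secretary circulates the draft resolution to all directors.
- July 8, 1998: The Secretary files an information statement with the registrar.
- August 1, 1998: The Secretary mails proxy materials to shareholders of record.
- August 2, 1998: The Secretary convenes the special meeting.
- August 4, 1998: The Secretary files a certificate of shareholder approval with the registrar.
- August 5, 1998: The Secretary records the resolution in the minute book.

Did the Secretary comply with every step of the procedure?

Yes

(1) due by June 6, 1998 + 64 days = August 9, 1998; June 7, 1998 is within that limit.
(2) permitted from June 20, 1998 + 15 days = July 5, 1998 onward; July 8, 1998 is on or after that date.
(3) permitted from July 8, 1998 + 20 days = July 28, 1998 onward; August 1, 1998 is on or after that date.
(4) due by August 1, 1998 + 51 days = September 21, 1998; completed August 2, 1998, before the deadline.
(5) due by August 2, 1998 + 15 days = August 17, 1998; done August 4, 1998 — timely.
(6) due by August 4, 1998 + 90 days = November 2, 1998; done August 5, 1998 — timely.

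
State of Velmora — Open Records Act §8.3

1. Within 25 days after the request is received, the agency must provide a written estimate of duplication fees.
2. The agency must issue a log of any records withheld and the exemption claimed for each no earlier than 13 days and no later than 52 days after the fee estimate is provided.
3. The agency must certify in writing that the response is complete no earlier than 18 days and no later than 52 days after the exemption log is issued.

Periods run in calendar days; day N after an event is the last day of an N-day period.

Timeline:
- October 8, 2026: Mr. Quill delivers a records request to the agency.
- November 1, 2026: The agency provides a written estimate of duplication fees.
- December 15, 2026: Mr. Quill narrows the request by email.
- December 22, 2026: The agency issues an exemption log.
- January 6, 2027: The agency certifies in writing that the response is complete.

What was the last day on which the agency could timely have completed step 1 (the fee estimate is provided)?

Step 1 runs from October 8, 2026, when the request is received. 25 days after October 8, 2026 is November 2, 2026.

November 2, 2026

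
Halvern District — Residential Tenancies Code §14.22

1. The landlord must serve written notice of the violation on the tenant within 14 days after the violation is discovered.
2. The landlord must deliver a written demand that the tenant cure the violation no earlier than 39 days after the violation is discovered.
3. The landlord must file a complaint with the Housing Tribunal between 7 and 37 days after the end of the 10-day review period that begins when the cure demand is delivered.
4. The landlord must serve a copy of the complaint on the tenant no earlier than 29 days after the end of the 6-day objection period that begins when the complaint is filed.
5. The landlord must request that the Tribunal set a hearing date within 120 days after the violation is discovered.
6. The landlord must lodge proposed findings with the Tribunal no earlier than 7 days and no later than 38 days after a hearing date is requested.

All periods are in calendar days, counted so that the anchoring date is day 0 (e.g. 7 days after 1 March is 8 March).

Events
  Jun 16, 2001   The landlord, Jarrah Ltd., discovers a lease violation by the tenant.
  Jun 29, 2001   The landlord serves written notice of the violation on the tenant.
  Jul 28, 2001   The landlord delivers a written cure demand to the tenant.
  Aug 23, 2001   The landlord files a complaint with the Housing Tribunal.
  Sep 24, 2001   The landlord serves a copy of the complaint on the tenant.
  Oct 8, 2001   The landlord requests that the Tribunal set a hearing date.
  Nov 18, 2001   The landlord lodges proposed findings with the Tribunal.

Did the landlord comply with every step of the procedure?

No

(1) due by Jun 16, 2001 + 14 days = Jun 30, 2001; done Jun 29, 2001 — timely.
(2) permitted from Jun 16, 2001 + 39 days = Jul 25, 2001 onward; done Jul 28, 2001 — permitted.
(3) the permitted window runs from Aug 7, 2001 + 7 = Aug 14, 2001 to Aug 7, 2001 + 37 = Sep 13, 2001; Aug 23, 2001 falls inside that range.
(4) permitted from Aug 29, 2001 + 29 days = Sep 27, 2001 onward; Sep 24, 2001 is 3 days before the earliest permitted date.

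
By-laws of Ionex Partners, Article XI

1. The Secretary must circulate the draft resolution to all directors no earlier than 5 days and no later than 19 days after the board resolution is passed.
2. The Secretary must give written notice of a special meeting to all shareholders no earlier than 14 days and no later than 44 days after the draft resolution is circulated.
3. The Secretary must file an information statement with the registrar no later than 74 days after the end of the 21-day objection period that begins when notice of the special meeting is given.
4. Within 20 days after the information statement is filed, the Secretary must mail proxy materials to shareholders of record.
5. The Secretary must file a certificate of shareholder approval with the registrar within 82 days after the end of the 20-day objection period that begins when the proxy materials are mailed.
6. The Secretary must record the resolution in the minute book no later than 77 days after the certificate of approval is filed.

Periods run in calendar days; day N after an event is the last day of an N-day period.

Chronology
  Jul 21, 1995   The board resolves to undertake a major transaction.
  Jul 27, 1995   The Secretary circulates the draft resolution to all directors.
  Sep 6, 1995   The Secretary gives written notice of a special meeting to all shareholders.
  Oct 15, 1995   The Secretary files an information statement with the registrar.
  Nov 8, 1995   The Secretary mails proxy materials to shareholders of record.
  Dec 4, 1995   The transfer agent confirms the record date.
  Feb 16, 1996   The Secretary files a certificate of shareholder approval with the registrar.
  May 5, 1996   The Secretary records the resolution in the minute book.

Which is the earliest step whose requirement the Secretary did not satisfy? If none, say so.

(1) the permitted window runs from Jul 21, 1995 + 5 = Jul 26, 1995 to Jul 21, 1995 + 19 = Aug 9, 1995; done Jul 27, 1995, which is between those dates.
(2) the permitted window runs from Jul 27, 1995 + 14 = Aug 10, 1995 to Jul 27, 1995 + 44 = Sep 9, 1995; Sep 6, 1995 falls inside that range.
(3) due by Sep 27, 1995 + 74 days = Dec 10, 1995; completed Oct 15, 1995, before the deadline.
(4) due by Oct 15, 1995 + 20 days = Nov 4, 1995; done Nov 8, 1995 — 4 days late.
That is the first point of non-compliance.

Step 4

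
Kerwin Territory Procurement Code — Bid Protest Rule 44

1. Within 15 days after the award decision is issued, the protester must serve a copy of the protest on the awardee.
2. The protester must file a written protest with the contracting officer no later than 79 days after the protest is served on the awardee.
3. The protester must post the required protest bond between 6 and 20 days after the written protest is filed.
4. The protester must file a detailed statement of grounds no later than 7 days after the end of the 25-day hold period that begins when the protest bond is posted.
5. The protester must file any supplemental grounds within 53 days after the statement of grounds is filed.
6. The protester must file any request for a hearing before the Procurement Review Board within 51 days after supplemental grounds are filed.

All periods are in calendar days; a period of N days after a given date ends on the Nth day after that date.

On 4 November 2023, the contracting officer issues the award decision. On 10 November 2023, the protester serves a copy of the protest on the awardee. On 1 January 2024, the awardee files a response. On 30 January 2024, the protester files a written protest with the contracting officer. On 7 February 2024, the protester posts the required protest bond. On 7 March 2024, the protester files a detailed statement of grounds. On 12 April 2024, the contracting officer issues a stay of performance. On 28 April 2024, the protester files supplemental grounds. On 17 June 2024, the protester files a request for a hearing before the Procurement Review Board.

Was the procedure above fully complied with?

Step 1: 15 days after 4 November 2023 (when the award decision is issued) is 19 November 2023; done 10 November 2023 — timely.
Step 2: 79 days after 10 November 2023 (when the protest is served on the awardee) is 28 January 2024; 30 January 2024 misses that deadline by 2 days.

No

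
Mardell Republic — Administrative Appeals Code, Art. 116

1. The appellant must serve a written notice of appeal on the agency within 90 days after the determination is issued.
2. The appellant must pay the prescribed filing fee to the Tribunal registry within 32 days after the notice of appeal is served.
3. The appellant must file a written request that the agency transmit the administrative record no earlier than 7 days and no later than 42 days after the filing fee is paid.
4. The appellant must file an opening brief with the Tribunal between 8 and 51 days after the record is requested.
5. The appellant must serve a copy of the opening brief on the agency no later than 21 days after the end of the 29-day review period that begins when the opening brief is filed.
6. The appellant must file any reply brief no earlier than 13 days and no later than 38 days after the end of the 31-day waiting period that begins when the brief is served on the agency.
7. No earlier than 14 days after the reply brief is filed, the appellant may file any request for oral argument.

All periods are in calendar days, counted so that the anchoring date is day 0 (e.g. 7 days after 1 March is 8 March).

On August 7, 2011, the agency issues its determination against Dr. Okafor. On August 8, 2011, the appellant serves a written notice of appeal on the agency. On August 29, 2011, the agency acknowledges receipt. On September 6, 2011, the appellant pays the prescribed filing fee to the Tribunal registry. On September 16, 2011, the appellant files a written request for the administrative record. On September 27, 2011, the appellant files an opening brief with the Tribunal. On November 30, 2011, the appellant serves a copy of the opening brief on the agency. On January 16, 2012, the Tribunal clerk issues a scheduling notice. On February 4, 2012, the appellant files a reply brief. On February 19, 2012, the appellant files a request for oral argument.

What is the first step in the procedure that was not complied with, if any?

(1) due by August 7, 2011 + 90 days = November 5, 2011; completed August 8, 2011, before the deadline.
(2) due by August 8, 2011 + 32 days = September 9, 2011; September 6, 2011 is within that limit.
(3) the permitted window runs from September 6, 2011 + 7 = September 13, 2011 to September 6, 2011 + 42 = October 18, 2011; September 16, 2011 falls inside that range.
(4) the permitted window runs from September 16, 2011 + 8 = September 24, 2011 to September 16, 2011 + 51 = November 6, 2011; done September 27, 2011, which is between those dates.
(5) due by October 26, 2011 + 21 days = November 16, 2011; November 30, 2011 misses that deadline by 14 days.

Step 5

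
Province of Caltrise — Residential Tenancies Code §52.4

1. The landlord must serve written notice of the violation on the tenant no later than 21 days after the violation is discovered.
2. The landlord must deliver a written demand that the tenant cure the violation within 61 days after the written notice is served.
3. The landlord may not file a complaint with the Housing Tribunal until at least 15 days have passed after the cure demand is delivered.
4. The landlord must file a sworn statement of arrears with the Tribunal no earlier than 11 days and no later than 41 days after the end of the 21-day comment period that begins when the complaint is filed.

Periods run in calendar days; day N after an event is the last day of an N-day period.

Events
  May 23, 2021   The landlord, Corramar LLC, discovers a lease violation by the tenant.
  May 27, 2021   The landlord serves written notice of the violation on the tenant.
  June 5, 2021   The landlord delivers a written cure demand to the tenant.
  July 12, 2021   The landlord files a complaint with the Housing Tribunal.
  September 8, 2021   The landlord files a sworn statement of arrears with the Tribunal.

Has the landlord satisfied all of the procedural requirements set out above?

Step 1: 21 days after May 23, 2021 (when the violation is discovered) is June 13, 2021; done May 27, 2021 — timely.
Step 2: 61 days after May 27, 2021 (when the written notice is served) is July 27, 2021; June 5, 2021 is within that limit.
Step 3: the earliest permitted date is 15 days after June 5, 2021 (when the cure demand is delivered), i.e. June 20, 2021; done July 12, 2021 — permitted.
Step 4: the window is 11–41 days after August 2, 2021 (end of the 21-day comment period, which began when the complaint is filed on July 12, 2021), so August 13, 2021 through September 12, 2021; done September 8, 2021, which is between those dates.

Yes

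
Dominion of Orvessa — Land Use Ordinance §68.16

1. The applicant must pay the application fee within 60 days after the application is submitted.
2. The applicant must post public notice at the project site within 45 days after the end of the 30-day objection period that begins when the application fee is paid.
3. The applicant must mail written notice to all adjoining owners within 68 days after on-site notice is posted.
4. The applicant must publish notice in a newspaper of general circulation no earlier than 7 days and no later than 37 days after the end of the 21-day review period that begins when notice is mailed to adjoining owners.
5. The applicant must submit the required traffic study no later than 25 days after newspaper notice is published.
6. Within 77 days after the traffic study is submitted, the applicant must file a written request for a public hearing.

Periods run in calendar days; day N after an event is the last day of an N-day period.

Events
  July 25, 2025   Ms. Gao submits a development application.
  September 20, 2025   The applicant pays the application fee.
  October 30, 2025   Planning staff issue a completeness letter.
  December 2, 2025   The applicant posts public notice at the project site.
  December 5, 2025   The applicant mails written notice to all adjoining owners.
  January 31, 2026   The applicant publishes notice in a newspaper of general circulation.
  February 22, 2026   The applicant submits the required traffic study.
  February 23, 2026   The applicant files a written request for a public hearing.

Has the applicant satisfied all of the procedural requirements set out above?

Yes

(1) due by July 25, 2025 + 60 days = September 23, 2025; done September 20, 2025 — timely.
(2) due by October 20, 2025 + 45 days = December 4, 2025; done December 2, 2025 — timely.
(3) due by December 2, 2025 + 68 days = February 8, 2026; done December 5, 2025 — timely.
(4) the permitted window runs from December 26, 2025 + 7 = January 2, 2026 to December 26, 2025 + 37 = February 1, 2026; January 31, 2026 falls inside that range.
(5) due by January 31, 2026 + 25 days = February 25, 2026; February 22, 2026 is within that limit.
(6) due by February 22, 2026 + 77 days = May 10, 2026; February 23, 2026 is within that limit.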